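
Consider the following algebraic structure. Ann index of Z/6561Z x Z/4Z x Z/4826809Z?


Exponent = lcm of the cyclic orders; pairwise coprime => product.
3^8*2^2*13^6=6561*4*4826809=126674775396


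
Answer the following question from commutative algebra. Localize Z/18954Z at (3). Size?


3-primary part: 18954=3^6*26
Size=3^6=729


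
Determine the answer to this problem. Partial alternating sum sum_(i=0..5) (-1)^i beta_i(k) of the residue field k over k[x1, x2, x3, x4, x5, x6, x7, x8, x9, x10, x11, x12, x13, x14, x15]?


Koszul resolution: beta_i(k)=C(n,i), n=15
sum_(i=0..p) (-1)^i C(n,i) = (-1)^p C(n-1,p)
(-1)^5*C(14,5) = (-1)^5*2002 = -2002


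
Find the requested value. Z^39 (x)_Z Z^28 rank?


rank(M(x)N) = rank(M)*rank(N)
39*28 = 1092


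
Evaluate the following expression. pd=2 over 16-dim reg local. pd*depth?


pd+depth=16
depth=16-2=14
pd*depth=2*14=28


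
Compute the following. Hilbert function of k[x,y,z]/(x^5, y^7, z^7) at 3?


Need i<5, j<7, k<7 with i+j+k=3.
For each i, j ranges over max(0,3-i-6)..min(6,3-i):
  i=0: j in [0,3] -> 4
  i=1: j in [0,2] -> 3
  i=2: j in [0,1] -> 2
  i=3: j in [0,0] -> 1
H(3) = 4+3+2+1 = 10


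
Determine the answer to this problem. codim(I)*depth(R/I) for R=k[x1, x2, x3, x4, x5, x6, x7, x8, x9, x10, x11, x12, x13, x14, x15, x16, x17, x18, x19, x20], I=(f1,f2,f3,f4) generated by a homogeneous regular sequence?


codim=4, depth=dim(R/I)=20-4=16
Product=4*16=64


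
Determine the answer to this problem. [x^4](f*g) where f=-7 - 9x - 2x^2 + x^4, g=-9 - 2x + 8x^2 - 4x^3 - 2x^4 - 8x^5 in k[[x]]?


[x^4] = sum a_i*b_j, i+j=4
  -7*-2=14
  -9*-4=36
  -2*8=-16
  1*-9=-9
Sum=25


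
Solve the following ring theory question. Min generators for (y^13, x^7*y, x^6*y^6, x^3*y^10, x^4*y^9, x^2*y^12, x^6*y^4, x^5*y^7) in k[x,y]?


Remove redundant (divisible by others).
x^6*y^6 redundant.
Min: x^7*y, x^6*y^4, x^5*y^7, x^4*y^9, x^3*y^10, x^2*y^12, y^13
Count=7


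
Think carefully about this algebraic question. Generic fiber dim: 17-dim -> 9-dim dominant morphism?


dim(fiber)=dim(X)-dim(Y)=17-9=8


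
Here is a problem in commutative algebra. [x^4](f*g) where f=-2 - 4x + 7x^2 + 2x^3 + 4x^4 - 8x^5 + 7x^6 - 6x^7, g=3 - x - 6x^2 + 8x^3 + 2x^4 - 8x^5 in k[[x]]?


[x^4] = sum a_i*b_j, i+j=4
  -2*2=-4
  -4*8=-32
  7*-6=-42
  2*-1=-2
  4*3=12
Sum=-68


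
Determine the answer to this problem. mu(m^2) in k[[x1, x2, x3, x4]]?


C(n+d-1,d)=C(5,2)=10


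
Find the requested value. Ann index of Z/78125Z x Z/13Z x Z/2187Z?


Exponent = lcm of the cyclic orders; pairwise coprime => product.
5^7*13^1*3^7=78125*13*2187=2221171875


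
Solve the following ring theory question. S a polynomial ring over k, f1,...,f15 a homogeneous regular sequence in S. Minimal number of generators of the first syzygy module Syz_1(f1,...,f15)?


Regular sequence => Koszul complex is the minimal free resolution.
Syz_1 minimally generated by Koszul relations f_i*e_j - f_j*e_i (i<j): mu(Syz_1) = beta_2 = C(m,2) = m(m-1)/2
m=15
15*14/2 = 105


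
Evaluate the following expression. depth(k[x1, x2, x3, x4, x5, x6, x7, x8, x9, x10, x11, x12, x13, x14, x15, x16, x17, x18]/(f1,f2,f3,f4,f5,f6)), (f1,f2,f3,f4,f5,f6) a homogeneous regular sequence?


depth(R)=18
depth(R/I)=18-6=12


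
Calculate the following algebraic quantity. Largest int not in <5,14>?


gcd(5,14)=1 => F=ab-a-b=5*14-5-14=70-19=51


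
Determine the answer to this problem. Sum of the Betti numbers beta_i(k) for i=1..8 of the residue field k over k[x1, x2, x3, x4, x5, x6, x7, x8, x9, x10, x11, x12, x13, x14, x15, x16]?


Koszul resolution: beta_i(k)=C(n,i), n=16
C(16,1)=16, C(16,2)=120, C(16,3)=560, C(16,4)=1820, C(16,5)=4368, C(16,6)=8008, C(16,7)=11440, C(16,8)=12870
Sum=39202


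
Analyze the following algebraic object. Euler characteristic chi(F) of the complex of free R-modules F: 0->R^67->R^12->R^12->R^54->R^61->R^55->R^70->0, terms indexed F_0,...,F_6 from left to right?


chi = sum (-1)^i * rank:
(-1)^0*67=67
(-1)^1*12=-12
(-1)^2*12=12
(-1)^3*54=-54
(-1)^4*61=61
(-1)^5*55=-55
(-1)^6*70=70
chi=89


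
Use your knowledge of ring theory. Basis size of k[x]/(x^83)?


Basis: 1,x,...,x^82
dim=83


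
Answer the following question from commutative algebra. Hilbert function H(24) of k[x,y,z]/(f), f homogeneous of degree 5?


C(26,2)-C(21,2)=325-210=115


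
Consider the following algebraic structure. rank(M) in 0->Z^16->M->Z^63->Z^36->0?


Alt sum=0:
(-1)^0*16 + (-1)^1*? + (-1)^2*63 + (-1)^3*36=0
rank(M)=43


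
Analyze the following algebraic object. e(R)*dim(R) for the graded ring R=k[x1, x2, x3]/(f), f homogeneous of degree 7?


e(R)=deg(f)=7, dim(R)=3-1=2
e*dim=7*2=14


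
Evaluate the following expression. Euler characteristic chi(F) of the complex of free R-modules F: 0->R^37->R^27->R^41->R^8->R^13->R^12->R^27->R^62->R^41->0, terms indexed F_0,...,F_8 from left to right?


chi = sum (-1)^i * rank:
(-1)^0*37=37
(-1)^1*27=-27
(-1)^2*41=41
(-1)^3*8=-8
(-1)^4*13=13
(-1)^5*12=-12
(-1)^6*27=27
(-1)^7*62=-62
(-1)^8*41=41
chi=50


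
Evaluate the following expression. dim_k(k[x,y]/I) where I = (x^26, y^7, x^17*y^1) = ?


k[x,y]/I, I = (x^26, y^7, x^17*y^1)
Rect: 26x7=182. Corner: (26-17)x(7-1)=54.
dim = 182-54 = 128


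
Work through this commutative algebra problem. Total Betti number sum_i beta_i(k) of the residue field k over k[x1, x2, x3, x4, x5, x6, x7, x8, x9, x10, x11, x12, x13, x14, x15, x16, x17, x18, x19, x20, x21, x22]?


Koszul resolution: beta_i(k)=C(n,i), n=22
sum_i C(22,i) = 2^22 = 4194304


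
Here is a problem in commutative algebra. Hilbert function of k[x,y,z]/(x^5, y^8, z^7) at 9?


Need i<5, j<8, k<7 with i+j+k=9.
For each i, j ranges over max(0,9-i-6)..min(7,9-i):
  i=0: j in [3,7] -> 5
  i=1: j in [2,7] -> 6
  i=2: j in [1,7] -> 7
  i=3: j in [0,6] -> 7
  i=4: j in [0,5] -> 6
H(9) = 5+6+7+7+6 = 31


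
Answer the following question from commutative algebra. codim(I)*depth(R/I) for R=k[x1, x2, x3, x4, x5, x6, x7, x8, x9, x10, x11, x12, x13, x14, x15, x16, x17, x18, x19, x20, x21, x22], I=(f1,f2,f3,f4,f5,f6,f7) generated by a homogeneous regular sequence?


codim=7, depth=dim(R/I)=22-7=15
Product=7*15=105


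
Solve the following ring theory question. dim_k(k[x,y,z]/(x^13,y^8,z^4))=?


Basis: x^iy^jz^k, i<13,j<8,k<4
13*8*4=416


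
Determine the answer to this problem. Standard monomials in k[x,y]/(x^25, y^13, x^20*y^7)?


k[x,y]/I, I = (x^25, y^13, x^20*y^7)
Rect: 25x13=325. Corner: (25-20)x(13-7)=30.
dim = 325-30 = 295


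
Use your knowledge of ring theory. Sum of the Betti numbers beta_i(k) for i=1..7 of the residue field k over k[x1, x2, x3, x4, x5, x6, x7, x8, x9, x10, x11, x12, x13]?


Koszul resolution: beta_i(k)=C(n,i), n=13
C(13,1)=13, C(13,2)=78, C(13,3)=286, C(13,4)=715, C(13,5)=1287, C(13,6)=1716, C(13,7)=1716
Sum=5811


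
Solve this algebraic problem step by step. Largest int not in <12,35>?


gcd(12,35)=1 => F=ab-a-b=12*35-12-35=420-47=373


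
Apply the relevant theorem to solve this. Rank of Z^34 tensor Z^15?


rank(M(x)N) = rank(M)*rank(N)
34*15 = 510


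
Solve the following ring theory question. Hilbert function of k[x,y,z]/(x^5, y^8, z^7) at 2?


Need i<5, j<8, k<7 with i+j+k=2.
For each i, j ranges over max(0,2-i-6)..min(7,2-i):
  i=0: j in [0,2] -> 3
  i=1: j in [0,1] -> 2
  i=2: j in [0,0] -> 1
H(2) = 3+2+1 = 6


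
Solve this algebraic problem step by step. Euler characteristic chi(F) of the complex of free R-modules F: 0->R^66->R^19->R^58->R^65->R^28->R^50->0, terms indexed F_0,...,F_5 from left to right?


chi = sum (-1)^i * rank:
(-1)^0*66=66
(-1)^1*19=-19
(-1)^2*58=58
(-1)^3*65=-65
(-1)^4*28=28
(-1)^5*50=-50
chi=18


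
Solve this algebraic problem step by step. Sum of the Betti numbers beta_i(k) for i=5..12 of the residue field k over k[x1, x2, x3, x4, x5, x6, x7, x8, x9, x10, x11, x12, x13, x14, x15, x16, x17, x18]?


Koszul resolution: beta_i(k)=C(n,i), n=18
C(18,5)=8568, C(18,6)=18564, C(18,7)=31824, C(18,8)=43758, C(18,9)=48620, C(18,10)=43758, C(18,11)=31824, C(18,12)=18564
Sum=245480


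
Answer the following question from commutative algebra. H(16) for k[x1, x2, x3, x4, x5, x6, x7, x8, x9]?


C(d+n-1,n-1)=C(24,8)=735471


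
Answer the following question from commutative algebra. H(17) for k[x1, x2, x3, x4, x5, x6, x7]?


C(d+n-1,n-1)=C(23,6)=100947


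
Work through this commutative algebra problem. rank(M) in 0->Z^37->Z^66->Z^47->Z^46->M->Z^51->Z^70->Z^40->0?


Alt sum=0:
(-1)^0*37 + (-1)^1*66 + (-1)^2*47 + (-1)^3*46 + (-1)^4*? + (-1)^5*51 + (-1)^6*70 + (-1)^7*40=0
rank(M)=49


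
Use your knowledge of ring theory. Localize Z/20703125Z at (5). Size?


5-primary part: 20703125=5^8*53
Size=5^8=390625


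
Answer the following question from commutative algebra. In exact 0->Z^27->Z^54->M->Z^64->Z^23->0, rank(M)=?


Alt sum=0:
(-1)^0*27 + (-1)^1*54 + (-1)^2*? + (-1)^3*64 + (-1)^4*23=0
rank(M)=68


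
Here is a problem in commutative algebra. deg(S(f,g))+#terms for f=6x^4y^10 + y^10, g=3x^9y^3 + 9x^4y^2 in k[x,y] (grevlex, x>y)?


LT(f)=6x^4y^10, LT(g)=3x^9y^3
lcm(LM)=x^9y^10
S(f,g) (scaled by 18 to clear denominators) = 3x^5*f - 6y^7*g = 3x^5y^10 - 54x^4y^9
2 terms, deg 15.
15+2=17


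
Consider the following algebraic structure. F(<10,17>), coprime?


gcd(10,17)=1 => F=ab-a-b=10*17-10-17=170-27=143


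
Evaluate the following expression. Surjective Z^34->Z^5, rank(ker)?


rank(ker) = 34-5 = 29


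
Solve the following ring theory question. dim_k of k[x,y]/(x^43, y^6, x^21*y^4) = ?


k[x,y]/I, I = (x^43, y^6, x^21*y^4)
Rect: 43x6=258. Corner: (43-21)x(6-4)=44.
dim = 258-44 = 214


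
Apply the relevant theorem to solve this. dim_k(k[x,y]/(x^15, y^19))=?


Basis: x^i*y^j, i<15, j<19
15*19=285


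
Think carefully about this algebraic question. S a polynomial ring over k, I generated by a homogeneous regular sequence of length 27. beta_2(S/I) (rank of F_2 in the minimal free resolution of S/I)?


Regular sequence => Koszul complex is the minimal free resolution.
Syz_1 minimally generated by Koszul relations f_i*e_j - f_j*e_i (i<j): mu(Syz_1) = beta_2 = C(m,2) = m(m-1)/2
m=27
27*26/2 = 351


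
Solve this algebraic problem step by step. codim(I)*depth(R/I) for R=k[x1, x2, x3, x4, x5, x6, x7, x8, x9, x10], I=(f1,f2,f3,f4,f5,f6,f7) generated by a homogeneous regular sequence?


codim=7, depth=dim(R/I)=10-7=3
Product=7*3=21


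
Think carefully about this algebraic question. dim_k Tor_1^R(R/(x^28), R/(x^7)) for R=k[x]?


Tor_1(R/I,R/J)=(I cap J)/IJ=(x^28)/(x^35)
dim=35-28=min(28,7)=7


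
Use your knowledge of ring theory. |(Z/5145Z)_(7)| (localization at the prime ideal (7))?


7-primary part: 5145=7^3*15
Size=7^3=343


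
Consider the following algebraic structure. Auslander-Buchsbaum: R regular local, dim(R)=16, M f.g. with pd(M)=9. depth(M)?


pd+depth=depth(R)=16
depth=16-9=7


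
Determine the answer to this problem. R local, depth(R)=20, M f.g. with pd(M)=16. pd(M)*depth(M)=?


pd+depth=20
depth=20-16=4
pd*depth=16*4=64


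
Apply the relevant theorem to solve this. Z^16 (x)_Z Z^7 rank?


rank(M(x)N) = rank(M)*rank(N)
16*7 = 112


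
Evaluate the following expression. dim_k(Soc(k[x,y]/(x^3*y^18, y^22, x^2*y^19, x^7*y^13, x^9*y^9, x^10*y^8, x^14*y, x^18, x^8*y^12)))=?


Socle = ann(m) = span of standard monomials u with x*u, y*u in I (staircase corners).
Minimal generators: x^18, x^14*y, x^10*y^8, x^9*y^9, x^8*y^12, x^7*y^13, x^3*y^18, x^2*y^19, y^22
Corners: xy^21, x^2y^18, x^6y^17, x^7y^12, x^8y^11, x^9y^8, x^13y^7, x^17
Socle dim=8


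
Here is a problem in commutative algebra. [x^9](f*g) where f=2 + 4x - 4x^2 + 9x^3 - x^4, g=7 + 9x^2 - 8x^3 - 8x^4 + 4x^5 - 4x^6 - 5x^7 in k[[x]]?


[x^9] = sum a_i*b_j, i+j=9
  -4*-5=20
  9*-4=-36
  -1*4=-4
Sum=-20


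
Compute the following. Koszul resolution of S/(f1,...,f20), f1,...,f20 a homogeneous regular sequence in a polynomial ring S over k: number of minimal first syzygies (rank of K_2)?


Regular sequence => Koszul complex is the minimal free resolution.
Syz_1 minimally generated by Koszul relations f_i*e_j - f_j*e_i (i<j): mu(Syz_1) = beta_2 = C(m,2) = m(m-1)/2
m=20
20*19/2 = 190


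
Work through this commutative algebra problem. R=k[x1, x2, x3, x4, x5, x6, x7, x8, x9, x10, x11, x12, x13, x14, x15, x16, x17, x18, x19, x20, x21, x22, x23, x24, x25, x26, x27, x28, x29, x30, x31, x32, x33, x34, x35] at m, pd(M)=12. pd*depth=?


pd+depth=35
depth=35-12=23
pd*depth=12*23=276


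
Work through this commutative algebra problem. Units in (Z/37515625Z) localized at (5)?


Local ring = Z/15625Z.
phi(15625) = 5^5*(5-1) = 12500


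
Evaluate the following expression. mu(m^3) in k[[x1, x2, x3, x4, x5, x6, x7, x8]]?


C(n+d-1,d)=C(10,3)=120


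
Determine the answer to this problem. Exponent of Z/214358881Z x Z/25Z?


Exponent = lcm of the cyclic orders; pairwise coprime => product.
11^8*5^2=214358881*25=5358972025


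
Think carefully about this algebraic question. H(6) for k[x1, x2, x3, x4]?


C(d+n-1,n-1)=C(9,3)=84


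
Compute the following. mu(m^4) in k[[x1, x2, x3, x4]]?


C(n+d-1,d)=C(7,4)=35


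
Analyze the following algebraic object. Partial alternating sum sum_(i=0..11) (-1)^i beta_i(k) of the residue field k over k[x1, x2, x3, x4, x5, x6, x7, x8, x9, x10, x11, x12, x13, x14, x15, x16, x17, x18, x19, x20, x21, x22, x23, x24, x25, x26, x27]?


Koszul resolution: beta_i(k)=C(n,i), n=27
sum_(i=0..p) (-1)^i C(n,i) = (-1)^p C(n-1,p)
(-1)^11*C(26,11) = (-1)^11*7726160 = -7726160


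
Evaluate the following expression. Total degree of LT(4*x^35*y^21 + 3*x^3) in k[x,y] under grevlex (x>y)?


LT: 4*x^35*y^21
deg_x=35, deg_y=21
Total=35+21=56


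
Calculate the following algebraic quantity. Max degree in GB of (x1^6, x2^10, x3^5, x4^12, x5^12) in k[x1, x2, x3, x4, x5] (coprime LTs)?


Pure powers, coprime LTs => already GB.
Degrees: 6, 10, 5, 12, 12
Max=12


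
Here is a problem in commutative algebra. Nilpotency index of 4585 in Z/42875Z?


4585^k mod 42875:
k=1: 4585
k=2: 13475
k=3: 0
First zero at k = 3


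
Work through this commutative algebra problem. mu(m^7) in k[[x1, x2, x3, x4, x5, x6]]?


C(n+d-1,d)=C(12,7)=792


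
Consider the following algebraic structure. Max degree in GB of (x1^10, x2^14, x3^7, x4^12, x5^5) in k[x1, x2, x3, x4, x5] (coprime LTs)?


Pure powers, coprime LTs => already GB.
Degrees: 10, 14, 7, 12, 5
Max=14


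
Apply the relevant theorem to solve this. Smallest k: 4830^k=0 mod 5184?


4830^k mod 5184:
k=1: 4830
k=2: 900
k=3: 2808
k=4: 1296
k=5: 2592
k=6: 0
First zero at k = 6


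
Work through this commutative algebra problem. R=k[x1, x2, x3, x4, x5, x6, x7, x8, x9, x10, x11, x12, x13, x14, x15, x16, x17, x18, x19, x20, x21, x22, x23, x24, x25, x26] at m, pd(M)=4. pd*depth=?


pd+depth=26
depth=26-4=22
pd*depth=4*22=88


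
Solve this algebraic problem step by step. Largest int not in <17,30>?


gcd(17,30)=1 => F=ab-a-b=17*30-17-30=510-47=463


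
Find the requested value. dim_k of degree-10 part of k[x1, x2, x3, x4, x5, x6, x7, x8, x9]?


C(d+n-1,n-1)=C(18,8)=43758


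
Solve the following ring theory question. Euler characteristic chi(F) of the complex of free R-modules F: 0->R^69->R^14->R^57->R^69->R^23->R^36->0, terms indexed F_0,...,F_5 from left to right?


chi = sum (-1)^i * rank:
(-1)^0*69=69
(-1)^1*14=-14
(-1)^2*57=57
(-1)^3*69=-69
(-1)^4*23=23
(-1)^5*36=-36
chi=30


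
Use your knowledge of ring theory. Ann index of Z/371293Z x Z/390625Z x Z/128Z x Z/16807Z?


Exponent = lcm of the cyclic orders; pairwise coprime => product.
13^5*5^8*2^7*7^5=371293*390625*128*16807=312016072550000000


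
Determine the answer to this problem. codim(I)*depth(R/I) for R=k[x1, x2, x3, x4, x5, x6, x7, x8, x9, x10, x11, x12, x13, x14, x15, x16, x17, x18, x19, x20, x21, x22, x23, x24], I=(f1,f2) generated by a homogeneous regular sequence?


codim=2, depth=dim(R/I)=24-2=22
Product=2*22=44


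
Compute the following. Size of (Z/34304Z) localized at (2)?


2-primary part: 34304=2^9*67
Size=2^9=512


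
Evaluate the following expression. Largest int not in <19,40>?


gcd(19,40)=1 => F=ab-a-b=19*40-19-40=760-59=701


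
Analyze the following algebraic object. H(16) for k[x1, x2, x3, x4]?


C(d+n-1,n-1)=C(19,3)=969


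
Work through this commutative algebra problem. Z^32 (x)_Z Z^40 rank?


rank(M(x)N) = rank(M)*rank(N)
32*40 = 1280


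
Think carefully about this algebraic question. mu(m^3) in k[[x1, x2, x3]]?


C(n+d-1,d)=C(5,3)=10


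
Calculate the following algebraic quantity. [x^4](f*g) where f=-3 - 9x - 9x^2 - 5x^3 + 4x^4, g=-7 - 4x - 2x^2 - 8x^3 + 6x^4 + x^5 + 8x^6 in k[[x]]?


[x^4] = sum a_i*b_j, i+j=4
  -3*6=-18
  -9*-8=72
  -9*-2=18
  -5*-4=20
  4*-7=-28
Sum=64


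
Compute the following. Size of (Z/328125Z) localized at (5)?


5-primary part: 328125=5^6*21
Size=5^6=15625


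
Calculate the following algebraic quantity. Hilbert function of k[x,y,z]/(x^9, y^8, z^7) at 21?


Need i<9, j<8, k<7 with i+j+k=21.
For each i, j ranges over max(0,21-i-6)..min(7,21-i):
  i=0: j in [15,7] -> 0
  i=1: j in [14,7] -> 0
  i=2: j in [13,7] -> 0
  i=3: j in [12,7] -> 0
  i=4: j in [11,7] -> 0
  i=5: j in [10,7] -> 0
  i=6: j in [9,7] -> 0
  i=7: j in [8,7] -> 0
  i=8: j in [7,7] -> 1
H(21) = 0+0+0+0+0+0+0+0+1 = 1


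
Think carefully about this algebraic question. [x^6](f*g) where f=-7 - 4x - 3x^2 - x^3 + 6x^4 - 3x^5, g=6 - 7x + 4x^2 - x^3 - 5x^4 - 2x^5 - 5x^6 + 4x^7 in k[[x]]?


[x^6] = sum a_i*b_j, i+j=6
  -7*-5=35
  -4*-2=8
  -3*-5=15
  -1*-1=1
  6*4=24
  -3*-7=21
Sum=104


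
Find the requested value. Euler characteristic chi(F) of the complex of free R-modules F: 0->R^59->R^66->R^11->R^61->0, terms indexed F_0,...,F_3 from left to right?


chi = sum (-1)^i * rank:
(-1)^0*59=59
(-1)^1*66=-66
(-1)^2*11=11
(-1)^3*61=-61
chi=-57


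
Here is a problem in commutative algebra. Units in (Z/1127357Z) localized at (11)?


Local ring = Z/161051Z.
phi(161051) = 11^4*(11-1) = 146410


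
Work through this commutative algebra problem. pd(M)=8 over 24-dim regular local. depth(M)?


pd+depth=depth(R)=24
depth=24-8=16


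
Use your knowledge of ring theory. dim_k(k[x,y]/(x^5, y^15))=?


Basis: x^i*y^j, i<5, j<15
5*15=75


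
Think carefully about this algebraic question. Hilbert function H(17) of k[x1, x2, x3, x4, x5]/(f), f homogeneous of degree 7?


C(21,4)-C(14,4)=5985-1001=4984


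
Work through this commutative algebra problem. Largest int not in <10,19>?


gcd(10,19)=1 => F=ab-a-b=10*19-10-19=190-29=161


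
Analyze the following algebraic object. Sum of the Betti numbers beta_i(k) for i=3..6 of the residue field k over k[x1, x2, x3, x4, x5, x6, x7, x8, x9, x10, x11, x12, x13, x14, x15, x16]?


Koszul resolution: beta_i(k)=C(n,i), n=16
C(16,3)=560, C(16,4)=1820, C(16,5)=4368, C(16,6)=8008
Sum=14756


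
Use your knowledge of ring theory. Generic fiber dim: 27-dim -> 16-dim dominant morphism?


dim(fiber)=dim(X)-dim(Y)=27-16=11


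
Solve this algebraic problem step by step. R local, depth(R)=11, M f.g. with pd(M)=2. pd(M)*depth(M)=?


pd+depth=11
depth=11-2=9
pd*depth=2*9=18


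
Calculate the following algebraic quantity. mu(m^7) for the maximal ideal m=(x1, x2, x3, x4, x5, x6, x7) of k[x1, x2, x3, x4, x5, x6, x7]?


Graded Nakayama: mu(m^d) = dim_k (m^d/m^(d+1)) = #degree-7 monomials in 7 vars
C(n+d-1,d)=C(13,7)=1716


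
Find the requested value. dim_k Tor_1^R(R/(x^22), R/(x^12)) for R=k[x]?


Tor_1(R/I,R/J)=(I cap J)/IJ=(x^22)/(x^34)
dim=34-22=min(22,12)=12


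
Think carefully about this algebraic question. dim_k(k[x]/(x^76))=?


Basis: 1,x,...,x^75
dim=76


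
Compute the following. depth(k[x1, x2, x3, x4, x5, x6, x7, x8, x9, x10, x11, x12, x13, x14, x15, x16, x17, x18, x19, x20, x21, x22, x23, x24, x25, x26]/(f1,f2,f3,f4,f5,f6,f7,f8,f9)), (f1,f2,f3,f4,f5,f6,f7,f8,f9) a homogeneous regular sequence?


depth(R)=26
depth(R/I)=26-9=17


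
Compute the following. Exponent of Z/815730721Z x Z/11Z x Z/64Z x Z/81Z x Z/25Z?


Exponent = lcm of the cyclic orders; pairwise coprime => product.
13^8*11^1*2^6*3^4*5^2=815730721*11*64*81*25=1162905715857600


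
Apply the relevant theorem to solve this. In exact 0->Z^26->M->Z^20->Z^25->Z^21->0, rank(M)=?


Alt sum=0:
(-1)^0*26 + (-1)^1*? + (-1)^2*20 + (-1)^3*25 + (-1)^4*21=0
rank(M)=42


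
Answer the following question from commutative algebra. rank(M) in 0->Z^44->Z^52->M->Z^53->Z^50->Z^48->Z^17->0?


Alt sum=0:
(-1)^0*44 + (-1)^1*52 + (-1)^2*? + (-1)^3*53 + (-1)^4*50 + (-1)^5*48 + (-1)^6*17=0
rank(M)=42


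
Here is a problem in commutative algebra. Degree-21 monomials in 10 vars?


C(d+n-1,n-1)=C(30,9)=14307150


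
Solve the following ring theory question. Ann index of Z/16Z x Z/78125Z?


Exponent = lcm of the cyclic orders; pairwise coprime => product.
2^4*5^7=16*78125=1250000


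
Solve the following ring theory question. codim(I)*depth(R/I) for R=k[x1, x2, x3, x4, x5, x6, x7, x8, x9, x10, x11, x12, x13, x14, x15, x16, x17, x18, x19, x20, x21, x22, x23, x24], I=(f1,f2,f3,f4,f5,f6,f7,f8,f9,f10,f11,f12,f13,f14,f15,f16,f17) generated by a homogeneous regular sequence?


codim=17, depth=dim(R/I)=24-17=7
Product=17*7=119


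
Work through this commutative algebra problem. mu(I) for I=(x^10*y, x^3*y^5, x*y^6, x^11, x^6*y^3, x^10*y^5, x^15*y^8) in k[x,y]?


Remove redundant (divisible by others).
x^15*y^8 redundant.
x^10*y^5 redundant.
Min: x^11, x^10*y, x^6*y^3, x^3*y^5, x*y^6
Count=5


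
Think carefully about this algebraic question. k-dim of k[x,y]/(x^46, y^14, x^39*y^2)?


k[x,y]/I, I = (x^46, y^14, x^39*y^2)
Rect: 46x14=644. Corner: (46-39)x(14-2)=84.
dim = 644-84 = 560


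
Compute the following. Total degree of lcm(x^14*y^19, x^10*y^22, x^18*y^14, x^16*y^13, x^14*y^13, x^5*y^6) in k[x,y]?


lcm = componentwise max:
x: max(14,10,18,16,14,5)=18
y: max(19,22,14,13,13,6)=22
Total=18+22=40


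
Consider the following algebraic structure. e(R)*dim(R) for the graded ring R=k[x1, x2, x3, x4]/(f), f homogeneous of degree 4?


e(R)=deg(f)=4, dim(R)=4-1=3
e*dim=4*3=12


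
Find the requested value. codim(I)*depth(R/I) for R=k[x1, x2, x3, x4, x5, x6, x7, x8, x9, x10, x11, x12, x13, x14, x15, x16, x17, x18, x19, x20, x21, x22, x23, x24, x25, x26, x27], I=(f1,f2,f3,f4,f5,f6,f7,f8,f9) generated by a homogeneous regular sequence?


codim=9, depth=dim(R/I)=27-9=18
Product=9*18=162


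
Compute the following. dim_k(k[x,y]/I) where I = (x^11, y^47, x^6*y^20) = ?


k[x,y]/I, I = (x^11, y^47, x^6*y^20)
Rect: 11x47=517. Corner: (11-6)x(47-20)=135.
dim = 517-135 = 382


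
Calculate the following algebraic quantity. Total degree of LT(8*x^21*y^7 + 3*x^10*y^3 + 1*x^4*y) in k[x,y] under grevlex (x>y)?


LT: 8*x^21*y^7
deg_x=21, deg_y=7
Total=21+7=28


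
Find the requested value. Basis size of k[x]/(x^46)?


Basis: 1,x,...,x^45
dim=46


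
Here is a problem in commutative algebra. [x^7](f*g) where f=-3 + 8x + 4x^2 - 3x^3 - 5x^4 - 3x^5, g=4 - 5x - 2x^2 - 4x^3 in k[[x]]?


[x^7] = sum a_i*b_j, i+j=7
  -5*-4=20
  -3*-2=6
Sum=26


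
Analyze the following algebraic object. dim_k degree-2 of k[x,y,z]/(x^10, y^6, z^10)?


Need i<10, j<6, k<10 with i+j+k=2.
For each i, j ranges over max(0,2-i-9)..min(5,2-i):
  i=0: j in [0,2] -> 3
  i=1: j in [0,1] -> 2
  i=2: j in [0,0] -> 1
H(2) = 3+2+1 = 6


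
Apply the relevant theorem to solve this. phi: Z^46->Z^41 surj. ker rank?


rank(ker) = 46-41 = 5


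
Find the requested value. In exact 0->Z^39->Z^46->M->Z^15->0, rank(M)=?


Alt sum=0:
(-1)^0*39 + (-1)^1*46 + (-1)^2*? + (-1)^3*15=0
rank(M)=22


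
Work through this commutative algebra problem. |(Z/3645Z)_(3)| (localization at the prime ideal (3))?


3-primary part: 3645=3^6*5
Size=3^6=729


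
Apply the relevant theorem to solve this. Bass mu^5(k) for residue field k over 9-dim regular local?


C(n,i)=C(9,5)=126


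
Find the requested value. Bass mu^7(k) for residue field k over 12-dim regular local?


C(n,i)=C(12,7)=792


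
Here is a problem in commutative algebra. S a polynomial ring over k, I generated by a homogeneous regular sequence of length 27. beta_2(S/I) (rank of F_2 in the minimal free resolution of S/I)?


Regular sequence => Koszul complex is the minimal free resolution.
Syz_1 minimally generated by Koszul relations f_i*e_j - f_j*e_i (i<j): mu(Syz_1) = beta_2 = C(m,2) = m(m-1)/2
m=27
27*26/2 = 351


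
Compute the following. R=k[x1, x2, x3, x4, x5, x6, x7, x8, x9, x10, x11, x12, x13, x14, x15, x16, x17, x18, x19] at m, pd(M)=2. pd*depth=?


pd+depth=19
depth=19-2=17
pd*depth=2*17=34


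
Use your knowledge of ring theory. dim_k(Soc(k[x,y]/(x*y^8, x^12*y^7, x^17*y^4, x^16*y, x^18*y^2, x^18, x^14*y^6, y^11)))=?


Socle = ann(m) = span of standard monomials u with x*u, y*u in I (staircase corners).
Redundant generators: x^18*y^2, x^17*y^4
Minimal generators: x^18, x^16*y, x^14*y^6, x^12*y^7, x*y^8, y^11
Corners: y^10, x^11y^7, x^13y^6, x^15y^5, x^17
Socle dim=5


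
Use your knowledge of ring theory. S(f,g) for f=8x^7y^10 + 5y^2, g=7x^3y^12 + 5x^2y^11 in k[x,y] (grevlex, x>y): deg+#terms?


LT(f)=8x^7y^10, LT(g)=7x^3y^12
lcm(LM)=x^7y^12
S(f,g) (scaled by 56 to clear denominators) = 7y^2*f - 8x^4*g = -40x^6y^11 + 35y^4
2 terms, deg 17.
17+2=19


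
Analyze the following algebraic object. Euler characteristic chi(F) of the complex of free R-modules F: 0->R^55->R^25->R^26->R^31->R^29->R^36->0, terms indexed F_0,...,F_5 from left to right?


chi = sum (-1)^i * rank:
(-1)^0*55=55
(-1)^1*25=-25
(-1)^2*26=26
(-1)^3*31=-31
(-1)^4*29=29
(-1)^5*36=-36
chi=18


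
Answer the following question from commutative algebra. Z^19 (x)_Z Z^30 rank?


rank(M(x)N) = rank(M)*rank(N)
19*30 = 570


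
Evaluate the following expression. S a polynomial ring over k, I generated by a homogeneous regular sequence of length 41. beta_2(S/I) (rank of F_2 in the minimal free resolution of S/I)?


Regular sequence => Koszul complex is the minimal free resolution.
Syz_1 minimally generated by Koszul relations f_i*e_j - f_j*e_i (i<j): mu(Syz_1) = beta_2 = C(m,2) = m(m-1)/2
m=41
41*40/2 = 820


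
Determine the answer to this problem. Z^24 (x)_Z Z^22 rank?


rank(M(x)N) = rank(M)*rank(N)
24*22 = 528


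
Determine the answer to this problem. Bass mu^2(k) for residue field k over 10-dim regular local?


C(n,i)=C(10,2)=45


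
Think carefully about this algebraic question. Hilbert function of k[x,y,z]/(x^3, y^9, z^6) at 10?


Need i<3, j<9, k<6 with i+j+k=10.
For each i, j ranges over max(0,10-i-5)..min(8,10-i):
  i=0: j in [5,8] -> 4
  i=1: j in [4,8] -> 5
  i=2: j in [3,8] -> 6
H(10) = 4+5+6 = 15


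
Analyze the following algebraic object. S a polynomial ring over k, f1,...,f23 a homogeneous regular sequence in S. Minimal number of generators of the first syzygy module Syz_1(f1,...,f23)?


Regular sequence => Koszul complex is the minimal free resolution.
Syz_1 minimally generated by Koszul relations f_i*e_j - f_j*e_i (i<j): mu(Syz_1) = beta_2 = C(m,2) = m(m-1)/2
m=23
23*22/2 = 253


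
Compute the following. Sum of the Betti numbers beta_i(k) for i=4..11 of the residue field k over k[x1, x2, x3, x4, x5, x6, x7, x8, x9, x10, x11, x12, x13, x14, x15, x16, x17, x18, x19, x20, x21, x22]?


Koszul resolution: beta_i(k)=C(n,i), n=22
C(22,4)=7315, C(22,5)=26334, C(22,6)=74613, C(22,7)=170544, C(22,8)=319770, C(22,9)=497420, C(22,10)=646646, C(22,11)=705432
Sum=2448074


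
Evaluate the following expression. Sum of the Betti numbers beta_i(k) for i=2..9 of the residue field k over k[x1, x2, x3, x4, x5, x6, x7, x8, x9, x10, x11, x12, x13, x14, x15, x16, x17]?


Koszul resolution: beta_i(k)=C(n,i), n=17
C(17,2)=136, C(17,3)=680, C(17,4)=2380, C(17,5)=6188, C(17,6)=12376, C(17,7)=19448, C(17,8)=24310, C(17,9)=24310
Sum=89828


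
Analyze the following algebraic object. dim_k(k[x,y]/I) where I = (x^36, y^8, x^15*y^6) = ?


k[x,y]/I, I = (x^36, y^8, x^15*y^6)
Rect: 36x8=288. Corner: (36-15)x(8-6)=42.
dim = 288-42 = 246


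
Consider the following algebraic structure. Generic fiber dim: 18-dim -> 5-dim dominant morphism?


dim(fiber)=dim(X)-dim(Y)=18-5=13


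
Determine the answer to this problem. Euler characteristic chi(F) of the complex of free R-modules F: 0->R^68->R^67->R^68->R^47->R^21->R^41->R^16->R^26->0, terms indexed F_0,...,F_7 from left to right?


chi = sum (-1)^i * rank:
(-1)^0*68=68
(-1)^1*67=-67
(-1)^2*68=68
(-1)^3*47=-47
(-1)^4*21=21
(-1)^5*41=-41
(-1)^6*16=16
(-1)^7*26=-26
chi=-8


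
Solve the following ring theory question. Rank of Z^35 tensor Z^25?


rank(M(x)N) = rank(M)*rank(N)
35*25 = 875


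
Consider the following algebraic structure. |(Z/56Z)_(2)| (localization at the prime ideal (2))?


2-primary part: 56=2^3*7
Size=2^3=8


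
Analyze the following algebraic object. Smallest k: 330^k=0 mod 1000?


330^k mod 1000:
k=1: 330
k=2: 900
k=3: 0
First zero at k = 3


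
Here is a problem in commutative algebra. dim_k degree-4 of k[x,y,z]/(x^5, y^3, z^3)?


Need i<5, j<3, k<3 with i+j+k=4.
For each i, j ranges over max(0,4-i-2)..min(2,4-i):
  i=0: j in [2,2] -> 1
  i=1: j in [1,2] -> 2
  i=2: j in [0,2] -> 3
  i=3: j in [0,1] -> 2
  i=4: j in [0,0] -> 1
H(4) = 1+2+3+2+1 = 9


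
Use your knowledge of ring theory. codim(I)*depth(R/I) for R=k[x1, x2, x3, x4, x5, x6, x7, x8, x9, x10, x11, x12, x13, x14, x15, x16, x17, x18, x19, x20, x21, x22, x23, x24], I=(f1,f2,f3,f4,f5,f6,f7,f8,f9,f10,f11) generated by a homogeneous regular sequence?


codim=11, depth=dim(R/I)=24-11=13
Product=11*13=143


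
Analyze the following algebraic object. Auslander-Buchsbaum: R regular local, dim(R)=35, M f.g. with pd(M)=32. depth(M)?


pd+depth=depth(R)=35
depth=35-32=3


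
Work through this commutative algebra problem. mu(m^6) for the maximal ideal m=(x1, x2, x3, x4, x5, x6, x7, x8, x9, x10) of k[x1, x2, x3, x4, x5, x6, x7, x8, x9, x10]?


Graded Nakayama: mu(m^d) = dim_k (m^d/m^(d+1)) = #degree-6 monomials in 10 vars
C(n+d-1,d)=C(15,6)=5005


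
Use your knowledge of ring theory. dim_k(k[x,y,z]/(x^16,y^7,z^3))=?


Basis: x^iy^jz^k, i<16,j<7,k<3
16*7*3=336


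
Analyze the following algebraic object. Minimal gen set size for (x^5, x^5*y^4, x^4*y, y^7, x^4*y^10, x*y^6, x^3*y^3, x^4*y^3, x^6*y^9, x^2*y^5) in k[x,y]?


Remove redundant (divisible by others).
x^4*y^10 redundant.
x^5*y^4 redundant.
x^4*y^3 redundant.
x^6*y^9 redundant.
Min: x^5, x^4*y, x^3*y^3, x^2*y^5, x*y^6, y^7
Count=6


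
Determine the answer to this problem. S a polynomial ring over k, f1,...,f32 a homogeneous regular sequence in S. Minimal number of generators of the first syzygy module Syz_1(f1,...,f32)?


Regular sequence => Koszul complex is the minimal free resolution.
Syz_1 minimally generated by Koszul relations f_i*e_j - f_j*e_i (i<j): mu(Syz_1) = beta_2 = C(m,2) = m(m-1)/2
m=32
32*31/2 = 496


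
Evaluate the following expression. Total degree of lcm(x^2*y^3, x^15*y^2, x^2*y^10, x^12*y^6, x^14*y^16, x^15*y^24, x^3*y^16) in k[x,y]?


lcm = componentwise max:
x: max(2,15,2,12,14,15,3)=15
y: max(3,2,10,6,16,24,16)=24
Total=15+24=39


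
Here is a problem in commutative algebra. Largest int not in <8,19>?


gcd(8,19)=1 => F=ab-a-b=8*19-8-19=152-27=125


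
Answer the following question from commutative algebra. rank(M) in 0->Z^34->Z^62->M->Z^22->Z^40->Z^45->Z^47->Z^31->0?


Alt sum=0:
(-1)^0*34 + (-1)^1*62 + (-1)^2*? + (-1)^3*22 + (-1)^4*40 + (-1)^5*45 + (-1)^6*47 + (-1)^7*31=0
rank(M)=39


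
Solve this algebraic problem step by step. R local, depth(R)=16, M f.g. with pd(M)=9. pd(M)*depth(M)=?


pd+depth=16
depth=16-9=7
pd*depth=9*7=63


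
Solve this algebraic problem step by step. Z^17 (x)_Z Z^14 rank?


rank(M(x)N) = rank(M)*rank(N)
17*14 = 238


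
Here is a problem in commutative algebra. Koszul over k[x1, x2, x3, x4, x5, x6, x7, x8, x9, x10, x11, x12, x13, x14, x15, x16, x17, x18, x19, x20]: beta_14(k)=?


C(n,i)=C(20,14)=38760


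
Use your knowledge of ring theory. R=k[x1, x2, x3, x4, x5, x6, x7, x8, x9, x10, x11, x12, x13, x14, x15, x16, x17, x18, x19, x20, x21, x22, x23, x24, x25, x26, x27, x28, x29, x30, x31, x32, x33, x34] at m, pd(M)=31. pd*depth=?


pd+depth=34
depth=34-31=3
pd*depth=31*3=93


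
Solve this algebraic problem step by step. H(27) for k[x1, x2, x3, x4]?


C(d+n-1,n-1)=C(30,3)=4060


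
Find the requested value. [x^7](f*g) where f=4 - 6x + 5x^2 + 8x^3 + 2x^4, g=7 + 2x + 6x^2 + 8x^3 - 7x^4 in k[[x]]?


[x^7] = sum a_i*b_j, i+j=7
  8*-7=-56
  2*8=16
Sum=-40


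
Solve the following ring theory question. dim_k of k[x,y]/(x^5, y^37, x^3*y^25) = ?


k[x,y]/I, I = (x^5, y^37, x^3*y^25)
Rect: 5x37=185. Corner: (5-3)x(37-25)=24.
dim = 185-24 = 161


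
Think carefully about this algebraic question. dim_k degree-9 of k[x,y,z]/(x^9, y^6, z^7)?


Need i<9, j<6, k<7 with i+j+k=9.
For each i, j ranges over max(0,9-i-6)..min(5,9-i):
  i=0: j in [3,5] -> 3
  i=1: j in [2,5] -> 4
  i=2: j in [1,5] -> 5
  i=3: j in [0,5] -> 6
  i=4: j in [0,5] -> 6
  i=5: j in [0,4] -> 5
  i=6: j in [0,3] -> 4
  i=7: j in [0,2] -> 3
  i=8: j in [0,1] -> 2
H(9) = 3+4+5+6+6+5+4+3+2 = 38


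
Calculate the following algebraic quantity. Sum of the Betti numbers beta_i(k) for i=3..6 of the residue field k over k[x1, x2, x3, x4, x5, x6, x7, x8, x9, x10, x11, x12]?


Koszul resolution: beta_i(k)=C(n,i), n=12
C(12,3)=220, C(12,4)=495, C(12,5)=792, C(12,6)=924
Sum=2431


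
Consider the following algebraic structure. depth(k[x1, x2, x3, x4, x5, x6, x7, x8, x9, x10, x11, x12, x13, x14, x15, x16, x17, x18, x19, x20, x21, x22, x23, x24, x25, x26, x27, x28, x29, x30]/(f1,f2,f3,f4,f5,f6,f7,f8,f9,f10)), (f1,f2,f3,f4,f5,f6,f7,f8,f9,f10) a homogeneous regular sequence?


depth(R)=30
depth(R/I)=30-10=20


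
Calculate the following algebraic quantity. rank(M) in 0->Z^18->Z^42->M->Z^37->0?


Alt sum=0:
(-1)^0*18 + (-1)^1*42 + (-1)^2*? + (-1)^3*37=0
rank(M)=61


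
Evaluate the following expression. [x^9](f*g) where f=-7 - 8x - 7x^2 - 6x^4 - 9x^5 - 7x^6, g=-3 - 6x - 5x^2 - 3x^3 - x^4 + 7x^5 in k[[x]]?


[x^9] = sum a_i*b_j, i+j=9
  -6*7=-42
  -9*-1=9
  -7*-3=21
Sum=-12


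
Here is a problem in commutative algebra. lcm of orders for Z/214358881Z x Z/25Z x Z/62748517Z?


Exponent = lcm of the cyclic orders; pairwise coprime => product.
11^8*5^2*13^7=214358881*25*62748517=336267547213236925


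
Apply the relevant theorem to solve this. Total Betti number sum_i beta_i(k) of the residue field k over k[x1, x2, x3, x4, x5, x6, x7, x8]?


Koszul resolution: beta_i(k)=C(n,i), n=8
sum_i C(8,i) = 2^8 = 256


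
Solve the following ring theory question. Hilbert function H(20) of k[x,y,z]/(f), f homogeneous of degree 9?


C(22,2)-C(13,2)=231-78=153


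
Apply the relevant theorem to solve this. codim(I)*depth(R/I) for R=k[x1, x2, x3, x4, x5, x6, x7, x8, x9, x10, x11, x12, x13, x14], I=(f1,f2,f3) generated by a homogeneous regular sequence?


codim=3, depth=dim(R/I)=14-3=11
Product=3*11=33


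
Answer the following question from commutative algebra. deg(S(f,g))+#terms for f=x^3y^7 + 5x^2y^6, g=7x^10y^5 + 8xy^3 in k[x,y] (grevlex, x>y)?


LT(f)=x^3y^7, LT(g)=7x^10y^5
lcm(LM)=x^10y^7
S(f,g) (scaled by 7 to clear denominators) = 7x^7*f - y^2*g = 35x^9y^6 - 8xy^5
2 terms, deg 15.
15+2=17


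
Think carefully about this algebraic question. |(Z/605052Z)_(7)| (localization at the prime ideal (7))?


7-primary part: 605052=7^5*36
Size=7^5=16807


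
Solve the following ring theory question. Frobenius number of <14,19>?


gcd(14,19)=1 => F=ab-a-b=14*19-14-19=266-33=233


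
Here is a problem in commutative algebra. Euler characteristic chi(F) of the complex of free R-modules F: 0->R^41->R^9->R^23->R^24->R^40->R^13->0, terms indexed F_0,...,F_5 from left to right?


chi = sum (-1)^i * rank:
(-1)^0*41=41
(-1)^1*9=-9
(-1)^2*23=23
(-1)^3*24=-24
(-1)^4*40=40
(-1)^5*13=-13
chi=58


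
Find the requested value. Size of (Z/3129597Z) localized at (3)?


3-primary part: 3129597=3^10*53
Size=3^10=59049


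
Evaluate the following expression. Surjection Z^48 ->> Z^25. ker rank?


rank(ker) = 48-25 = 23


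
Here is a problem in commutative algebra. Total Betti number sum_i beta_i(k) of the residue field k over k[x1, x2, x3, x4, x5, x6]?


Koszul resolution: beta_i(k)=C(n,i), n=6
sum_i C(6,i) = 2^6 = 64


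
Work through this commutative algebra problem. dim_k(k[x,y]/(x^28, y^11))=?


Basis: x^i*y^j, i<28, j<11
28*11=308


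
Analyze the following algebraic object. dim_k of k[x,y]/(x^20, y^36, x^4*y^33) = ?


k[x,y]/I, I = (x^20, y^36, x^4*y^33)
Rect: 20x36=720. Corner: (20-4)x(36-33)=48.
dim = 720-48 = 672


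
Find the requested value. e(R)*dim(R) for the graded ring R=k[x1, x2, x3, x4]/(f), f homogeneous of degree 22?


e(R)=deg(f)=22, dim(R)=4-1=3
e*dim=22*3=66


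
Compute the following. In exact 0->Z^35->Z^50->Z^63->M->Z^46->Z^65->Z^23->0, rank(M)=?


Alt sum=0:
(-1)^0*35 + (-1)^1*50 + (-1)^2*63 + (-1)^3*? + (-1)^4*46 + (-1)^5*65 + (-1)^6*23=0
rank(M)=52


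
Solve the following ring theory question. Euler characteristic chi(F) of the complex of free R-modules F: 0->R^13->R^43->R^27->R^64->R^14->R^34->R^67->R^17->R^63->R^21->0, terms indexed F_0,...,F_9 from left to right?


chi = sum (-1)^i * rank:
(-1)^0*13=13
(-1)^1*43=-43
(-1)^2*27=27
(-1)^3*64=-64
(-1)^4*14=14
(-1)^5*34=-34
(-1)^6*67=67
(-1)^7*17=-17
(-1)^8*63=63
(-1)^9*21=-21
chi=5


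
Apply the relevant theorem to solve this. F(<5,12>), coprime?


gcd(5,12)=1 => F=ab-a-b=5*12-5-12=60-17=43


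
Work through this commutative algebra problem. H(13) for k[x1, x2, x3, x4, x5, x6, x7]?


C(d+n-1,n-1)=C(19,6)=27132


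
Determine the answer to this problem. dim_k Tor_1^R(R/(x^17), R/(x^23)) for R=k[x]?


Tor_1(R/I,R/J)=(I cap J)/IJ=(x^23)/(x^40)
dim=40-23=min(17,23)=17


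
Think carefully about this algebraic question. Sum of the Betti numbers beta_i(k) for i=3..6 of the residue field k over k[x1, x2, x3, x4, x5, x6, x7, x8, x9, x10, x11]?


Koszul resolution: beta_i(k)=C(n,i), n=11
C(11,3)=165, C(11,4)=330, C(11,5)=462, C(11,6)=462
Sum=1419


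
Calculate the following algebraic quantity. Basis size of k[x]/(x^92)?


Basis: 1,x,...,x^91
dim=92


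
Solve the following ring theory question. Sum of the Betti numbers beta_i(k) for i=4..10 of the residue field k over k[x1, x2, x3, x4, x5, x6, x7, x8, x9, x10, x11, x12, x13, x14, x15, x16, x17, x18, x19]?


Koszul resolution: beta_i(k)=C(n,i), n=19
C(19,4)=3876, C(19,5)=11628, C(19,6)=27132, C(19,7)=50388, C(19,8)=75582, C(19,9)=92378, C(19,10)=92378
Sum=353362


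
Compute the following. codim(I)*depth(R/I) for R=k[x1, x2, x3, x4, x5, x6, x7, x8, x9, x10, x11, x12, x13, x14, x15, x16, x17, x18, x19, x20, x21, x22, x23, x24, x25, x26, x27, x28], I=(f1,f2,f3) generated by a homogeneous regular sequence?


codim=3, depth=dim(R/I)=28-3=25
Product=3*25=75


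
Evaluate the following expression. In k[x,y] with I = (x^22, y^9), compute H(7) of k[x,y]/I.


k[x,y], I = (x^22, y^9), d = 7
Need i < 22 and d-i < 9.
Range: 0 <= i <= 7.
H(7) = 8


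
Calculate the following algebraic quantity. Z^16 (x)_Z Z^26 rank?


rank(M(x)N) = rank(M)*rank(N)
16*26 = 416


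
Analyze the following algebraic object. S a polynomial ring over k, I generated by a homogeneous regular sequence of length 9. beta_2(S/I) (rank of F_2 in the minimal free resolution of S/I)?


Regular sequence => Koszul complex is the minimal free resolution.
Syz_1 minimally generated by Koszul relations f_i*e_j - f_j*e_i (i<j): mu(Syz_1) = beta_2 = C(m,2) = m(m-1)/2
m=9
9*8/2 = 36
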